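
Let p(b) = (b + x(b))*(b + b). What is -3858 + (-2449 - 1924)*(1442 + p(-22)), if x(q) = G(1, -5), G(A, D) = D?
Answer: -11504848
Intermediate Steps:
x(q) = -5
p(b) = 2*b*(-5 + b) (p(b) = (b - 5)*(b + b) = (-5 + b)*(2*b) = 2*b*(-5 + b))
-3858 + (-2449 - 1924)*(1442 + p(-22)) = -3858 + (-2449 - 1924)*(1442 + 2*(-22)*(-5 - 22)) = -3858 - 4373*(1442 + 2*(-22)*(-27)) = -3858 - 4373*(1442 + 1188) = -3858 - 4373*2630 = -3858 - 11500990 = -11504848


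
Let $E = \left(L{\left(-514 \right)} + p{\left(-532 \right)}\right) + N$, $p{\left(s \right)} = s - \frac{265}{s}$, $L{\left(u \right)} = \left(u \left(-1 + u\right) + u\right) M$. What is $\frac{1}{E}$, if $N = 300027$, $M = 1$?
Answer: $\frac{532}{299883877} \approx 1.774 \cdot 10^{-6}$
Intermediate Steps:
$L{\left(u \right)} = u + u \left(-1 + u\right)$ ($L{\left(u \right)} = \left(u \left(-1 + u\right) + u\right) 1 = \left(u + u \left(-1 + u\right)\right) 1 = u + u \left(-1 + u\right)$)
$E = \frac{299883877}{532}$ ($E = \left(\left(-514\right)^{2} - \left(532 + \frac{265}{-532}\right)\right) + 300027 = \left(264196 - \frac{282759}{532}\right) + 300027 = \frac{140269513}{532} + 300027 = \frac{299883877}{532} \approx 5.6369 \cdot 10^{5}$)
$\frac{1}{E} = \frac{1}{\frac{299883877}{532}} = \frac{532}{299883877}$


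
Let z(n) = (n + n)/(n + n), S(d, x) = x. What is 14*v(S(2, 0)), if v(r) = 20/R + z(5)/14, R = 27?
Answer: 307/27 ≈ 11.370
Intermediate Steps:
z(n) = 1 (z(n) = (2*n)/((2*n)) = (2*n)*(1/(2*n)) = 1)
v(r) = 307/378 (v(r) = 20/27 + 1/14 = 307/378)
14*v(S(2, 0)) = 14*(307/378) = 307/27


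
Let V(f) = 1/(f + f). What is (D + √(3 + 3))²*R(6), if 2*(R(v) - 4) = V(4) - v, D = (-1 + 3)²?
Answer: 187/8 + 17*√6/2 ≈ 44.196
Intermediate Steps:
V(f) = 1/(2*f)
D = 4 (D = 2² = 4)
R(v) = 65/16 - v/2 (R(v) = 4 + ((½)/4 - v)/2 = 4 + ((½)*(¼) - v)/2 = 4 + (⅛ - v)/2 = 4 + (1/16 - v/2) = 65/16 - v/2)
(D + √(3 + 3))²*R(6) = (4 + √(3 + 3))²*(65/16 - ½*6) = (4 + √6)²*(65/16 - 3) = (4 + √6)²*(17/16) = 17*(4 + √6)²/16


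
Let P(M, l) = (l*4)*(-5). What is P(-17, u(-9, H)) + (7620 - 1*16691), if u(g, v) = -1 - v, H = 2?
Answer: -9011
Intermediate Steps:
P(M, l) = -20*l (P(M, l) = (4*l)*(-5) = -20*l)
P(-17, u(-9, H)) + (7620 - 1*16691) = -20*(-1 - 1*2) + (7620 - 1*16691) = -20*(-1 - 2) + (7620 - 16691) = -20*(-3) - 9071 = 60 - 9071 = -9011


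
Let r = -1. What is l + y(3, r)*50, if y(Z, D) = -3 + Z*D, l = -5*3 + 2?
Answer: -313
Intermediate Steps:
l = -13 (l = -15 + 2 = -13)
y(Z, D) = -3 + D*Z
l + y(3, r)*50 = -13 + (-3 - 1*3)*50 = -13 + (-3 - 3)*50 = -13 - 6*50 = -13 - 300 = -313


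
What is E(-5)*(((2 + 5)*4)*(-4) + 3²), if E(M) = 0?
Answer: 0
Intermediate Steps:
E(-5)*(((2 + 5)*4)*(-4) + 3²) = 0*(((2 + 5)*4)*(-4) + 3²) = 0*((7*4)*(-4) + 9) = 0*(28*(-4) + 9) = 0*(-112 + 9) = 0*(-103) = 0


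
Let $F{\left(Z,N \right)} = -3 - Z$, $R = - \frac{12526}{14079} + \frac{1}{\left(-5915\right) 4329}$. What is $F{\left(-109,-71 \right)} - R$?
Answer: $\frac{988064668861}{9243778635} \approx 106.89$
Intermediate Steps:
$R = - \frac{8224133551}{9243778635}$ ($R = \left(-12526\right) \frac{1}{14079} - \frac{1}{25606035} = - \frac{12526}{14079} - \frac{1}{25606035} = - \frac{8224133551}{9243778635} \approx -0.88969$)
$F{\left(-109,-71 \right)} - R = \left(-3 - -109\right) - - \frac{8224133551}{9243778635} = \left(-3 + 109\right) + \frac{8224133551}{9243778635} = 106 + \frac{8224133551}{9243778635} = \frac{988064668861}{9243778635}$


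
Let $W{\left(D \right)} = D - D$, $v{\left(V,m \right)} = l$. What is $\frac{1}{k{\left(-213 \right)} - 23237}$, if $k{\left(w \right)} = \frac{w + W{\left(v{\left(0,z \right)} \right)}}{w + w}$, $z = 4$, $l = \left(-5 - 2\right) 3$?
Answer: $- \frac{2}{46473} \approx -4.3036 \cdot 10^{-5}$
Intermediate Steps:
$l = -21$ ($l = \left(-7\right) 3 = -21$)
$v{\left(V,m \right)} = -21$
$W{\left(D \right)} = 0$
$k{\left(w \right)} = \frac{1}{2}$ ($k{\left(w \right)} = \frac{w + 0}{w + w} = \frac{w}{2 w} = w \frac{1}{2 w} = \frac{1}{2}$)
$\frac{1}{k{\left(-213 \right)} - 23237} = \frac{1}{\frac{1}{2} - 23237} = \frac{1}{- \frac{46473}{2}} = - \frac{2}{46473}$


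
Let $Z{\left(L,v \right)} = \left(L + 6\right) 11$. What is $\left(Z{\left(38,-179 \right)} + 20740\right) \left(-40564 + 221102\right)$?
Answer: $3831738512$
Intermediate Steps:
$Z{\left(L,v \right)} = 66 + 11 L$ ($Z{\left(L,v \right)} = \left(6 + L\right) 11 = 66 + 11 L$)
$\left(Z{\left(38,-179 \right)} + 20740\right) \left(-40564 + 221102\right) = \left(\left(66 + 11 \cdot 38\right) + 20740\right) \left(-40564 + 221102\right) = \left(\left(66 + 418\right) + 20740\right) 180538 = \left(484 + 20740\right) 180538 = 21224 \cdot 180538 = 3831738512$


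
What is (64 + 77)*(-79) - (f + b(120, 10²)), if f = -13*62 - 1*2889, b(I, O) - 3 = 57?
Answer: -7504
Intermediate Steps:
b(I, O) = 60 (b(I, O) = 3 + 57 = 60)
f = -3695 (f = -806 - 2889 = -3695)
(64 + 77)*(-79) - (f + b(120, 10²)) = (64 + 77)*(-79) - (-3695 + 60) = 141*(-79) - 1*(-3635) = -11139 + 3635 = -7504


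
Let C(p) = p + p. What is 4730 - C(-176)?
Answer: 5082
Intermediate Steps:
C(p) = 2*p
4730 - C(-176) = 4730 - 2*(-176) = 4730 - 1*(-352) = 4730 + 352 = 5082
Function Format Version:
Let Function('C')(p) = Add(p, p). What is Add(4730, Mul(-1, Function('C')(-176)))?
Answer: 5082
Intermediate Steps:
Function('C')(p) = Mul(2, p)
Add(4730, Mul(-1, Function('C')(-176))) = Add(4730, Mul(-1, Mul(2, -176))) = Add(4730, Mul(-1, -352)) = Add(4730, 352) = 5082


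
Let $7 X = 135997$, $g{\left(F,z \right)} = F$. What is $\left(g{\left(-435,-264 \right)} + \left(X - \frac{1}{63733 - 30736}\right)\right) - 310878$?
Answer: $- \frac{67419272425}{230979} \approx -2.9189 \cdot 10^{5}$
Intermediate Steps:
$X = \frac{135997}{7}$ ($X = \frac{1}{7} \cdot 135997 = \frac{135997}{7} \approx 19428.0$)
$\left(g{\left(-435,-264 \right)} + \left(X - \frac{1}{63733 - 30736}\right)\right) - 310878 = \left(-435 + \left(\frac{135997}{7} - \frac{1}{63733 - 30736}\right)\right) - 310878 = \left(-435 + \left(\frac{135997}{7} - \frac{1}{32997}\right)\right) - 310878 = \left(-435 + \frac{4487493002}{230979}\right) - 310878 = \frac{4387017137}{230979} - 310878 = - \frac{67419272425}{230979}$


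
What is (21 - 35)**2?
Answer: 196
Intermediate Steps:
(21 - 35)**2 = (-14)**2 = 196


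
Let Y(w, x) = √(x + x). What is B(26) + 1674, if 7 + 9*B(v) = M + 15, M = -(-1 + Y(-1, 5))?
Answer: 1675 - √10/9 ≈ 1674.6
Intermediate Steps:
Y(w, x) = √2*√x (Y(w, x) = √(2*x) = √2*√x)
M = 1 - √10 (M = -(-1 + √2*√5) = -(-1 + √10) = 1 - √10 ≈ -2.1623)
B(v) = 1 - √10/9 (B(v) = -7/9 + ((1 - √10) + 15)/9 = -7/9 + (16 - √10)/9 = -7/9 + (16/9 - √10/9) = 1 - √10/9)
B(26) + 1674 = (1 - √10/9) + 1674 = 1675 - √10/9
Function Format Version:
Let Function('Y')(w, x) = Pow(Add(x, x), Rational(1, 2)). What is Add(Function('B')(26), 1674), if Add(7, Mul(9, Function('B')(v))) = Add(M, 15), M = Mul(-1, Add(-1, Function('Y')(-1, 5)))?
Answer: Add(1675, Mul(Rational(-1, 9), Pow(10, Rational(1, 2)))) ≈ 1674.6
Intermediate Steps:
Function('Y')(w, x) = Mul(Pow(2, Rational(1, 2)), Pow(x, Rational(1, 2))) (Function('Y')(w, x) = Pow(Mul(2, x), Rational(1, 2)) = Mul(Pow(2, Rational(1, 2)), Pow(x, Rational(1, 2))))
M = Add(1, Mul(-1, Pow(10, Rational(1, 2)))) (M = Mul(-1, Add(-1, Mul(Pow(2, Rational(1, 2)), Pow(5, Rational(1, 2))))) = Mul(-1, Add(-1, Pow(10, Rational(1, 2)))) = Add(1, Mul(-1, Pow(10, Rational(1, 2)))) ≈ -2.1623)
Function('B')(v) = Add(1, Mul(Rational(-1, 9), Pow(10, Rational(1, 2)))) (Function('B')(v) = Add(Rational(-7, 9), Mul(Rational(1, 9), Add(Add(1, Mul(-1, Pow(10, Rational(1, 2)))), 15))) = Add(Rational(-7, 9), Mul(Rational(1, 9), Add(16, Mul(-1, Pow(10, Rational(1, 2)))))) = Add(Rational(-7, 9), Add(Rational(16, 9), Mul(Rational(-1, 9), Pow(10, Rational(1, 2))))) = Add(1, Mul(Rational(-1, 9), Pow(10, Rational(1, 2)))))
Add(Function('B')(26), 1674) = Add(Add(1, Mul(Rational(-1, 9), Pow(10, Rational(1, 2)))), 1674) = Add(1675, Mul(Rational(-1, 9), Pow(10, Rational(1, 2))))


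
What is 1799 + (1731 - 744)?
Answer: 2786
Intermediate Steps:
1799 + (1731 - 744) = 1799 + 987 = 2786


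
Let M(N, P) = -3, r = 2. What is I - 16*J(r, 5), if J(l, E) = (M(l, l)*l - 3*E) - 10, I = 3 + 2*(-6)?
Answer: 487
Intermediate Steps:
I = -9 (I = 3 - 12 = -9)
J(l, E) = -10 - 3*E - 3*l (J(l, E) = (-3*l - 3*E) - 10 = (-3*E - 3*l) - 10 = -10 - 3*E - 3*l)
I - 16*J(r, 5) = -9 - 16*(-10 - 3*5 - 3*2) = -9 - 16*(-10 - 15 - 6) = -9 - 16*(-31) = -9 + 496 = 487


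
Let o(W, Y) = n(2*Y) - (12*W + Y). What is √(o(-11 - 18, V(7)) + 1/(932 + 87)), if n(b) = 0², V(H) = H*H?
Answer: 7*√6336142/1019 ≈ 17.292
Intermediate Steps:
V(H) = H²
n(b) = 0
o(W, Y) = -Y - 12*W (o(W, Y) = 0 - (12*W + Y) = 0 - (Y + 12*W) = 0 + (-Y - 12*W) = -Y - 12*W)
√(o(-11 - 18, V(7)) + 1/(932 + 87)) = √((-1*7² - 12*(-11 - 18)) + 1/(932 + 87)) = √((-1*49 - 12*(-29)) + 1/1019) = √((-49 + 348) + 1/1019) = √(299 + 1/1019) = √(304682/1019) = 7*√6336142/1019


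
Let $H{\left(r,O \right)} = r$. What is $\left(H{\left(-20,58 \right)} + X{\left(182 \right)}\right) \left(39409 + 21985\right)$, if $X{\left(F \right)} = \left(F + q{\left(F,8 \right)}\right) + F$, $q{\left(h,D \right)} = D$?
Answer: $21610688$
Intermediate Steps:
$X{\left(F \right)} = 8 + 2 F$ ($X{\left(F \right)} = \left(F + 8\right) + F = \left(8 + F\right) + F = 8 + 2 F$)
$\left(H{\left(-20,58 \right)} + X{\left(182 \right)}\right) \left(39409 + 21985\right) = \left(-20 + \left(8 + 2 \cdot 182\right)\right) \left(39409 + 21985\right) = \left(-20 + \left(8 + 364\right)\right) 61394 = \left(-20 + 372\right) 61394 = 352 \cdot 61394 = 21610688$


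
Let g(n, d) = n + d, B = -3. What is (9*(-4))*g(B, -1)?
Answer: 144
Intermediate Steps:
g(n, d) = d + n
(9*(-4))*g(B, -1) = (9*(-4))*(-1 - 3) = -36*(-4) = 144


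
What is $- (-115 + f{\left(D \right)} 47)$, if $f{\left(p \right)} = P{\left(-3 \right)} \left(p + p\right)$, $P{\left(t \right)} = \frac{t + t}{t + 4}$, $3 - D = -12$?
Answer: $8575$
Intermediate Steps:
$D = 15$ ($D = 3 - -12 = 3 + 12 = 15$)
$P{\left(t \right)} = \frac{2 t}{4 + t}$
$f{\left(p \right)} = - 12 p$ ($f{\left(p \right)} = 2 \left(-3\right) \frac{1}{4 - 3} \left(p + p\right) = 2 \left(-3\right) 1^{-1} \cdot 2 p = 2 \left(-3\right) 1 \cdot 2 p = - 6 \cdot 2 p = - 12 p$)
$- (-115 + f{\left(D \right)} 47) = - (-115 + \left(-12\right) 15 \cdot 47) = - (-115 - 8460) = \left(-1\right) \left(-8575\right) = 8575$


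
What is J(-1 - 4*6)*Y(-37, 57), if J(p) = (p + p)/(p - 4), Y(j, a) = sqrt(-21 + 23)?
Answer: 50*sqrt(2)/29 ≈ 2.4383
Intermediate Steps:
Y(j, a) = sqrt(2)
J(p) = 2*p/(-4 + p) (J(p) = (2*p)/(-4 + p) = 2*p/(-4 + p))
J(-1 - 4*6)*Y(-37, 57) = (2*(-1 - 4*6)/(-4 + (-1 - 4*6)))*sqrt(2) = (2*(-1 - 24)/(-4 + (-1 - 24)))*sqrt(2) = (2*(-25)/(-4 - 25))*sqrt(2) = (2*(-25)/(-29))*sqrt(2) = (2*(-25)*(-1/29))*sqrt(2) = 50*sqrt(2)/29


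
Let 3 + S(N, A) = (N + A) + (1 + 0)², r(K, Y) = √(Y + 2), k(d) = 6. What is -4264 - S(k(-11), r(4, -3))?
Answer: -4268 - I ≈ -4268.0 - 1.0*I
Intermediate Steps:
r(K, Y) = √(2 + Y)
S(N, A) = -2 + A + N (S(N, A) = -3 + ((N + A) + (1 + 0)²) = -3 + ((A + N) + 1²) = -3 + ((A + N) + 1) = -3 + (1 + A + N) = -2 + A + N)
-4264 - S(k(-11), r(4, -3)) = -4264 - (-2 + √(2 - 3) + 6) = -4264 - (-2 + √(-1) + 6) = -4264 - (-2 + I + 6) = -4264 - (4 + I) = -4264 + (-4 - I) = -4268 - I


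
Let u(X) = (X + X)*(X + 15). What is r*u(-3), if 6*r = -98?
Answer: 1176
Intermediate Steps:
r = -49/3 (r = (1/6)*(-98) = -49/3 ≈ -16.333)
u(X) = 2*X*(15 + X) (u(X) = (2*X)*(15 + X) = 2*X*(15 + X))
r*u(-3) = -98*(-3)*(15 - 3)/3 = -98*(-3)*12/3 = -49/3*(-72) = 1176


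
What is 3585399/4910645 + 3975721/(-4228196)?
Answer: -4363584739841/20763169546420 ≈ -0.21016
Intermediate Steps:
3585399/4910645 + 3975721/(-4228196) = 3585399*(1/4910645) + 3975721*(-1/4228196) = 3585399/4910645 - 3975721/4228196 = -4363584739841/20763169546420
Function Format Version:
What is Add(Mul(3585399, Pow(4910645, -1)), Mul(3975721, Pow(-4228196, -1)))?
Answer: Rational(-4363584739841, 20763169546420) ≈ -0.21016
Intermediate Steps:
Add(Mul(3585399, Pow(4910645, -1)), Mul(3975721, Pow(-4228196, -1))) = Add(Mul(3585399, Rational(1, 4910645)), Mul(3975721, Rational(-1, 4228196))) = Add(Rational(3585399, 4910645), Rational(-3975721, 4228196)) = Rational(-4363584739841, 20763169546420)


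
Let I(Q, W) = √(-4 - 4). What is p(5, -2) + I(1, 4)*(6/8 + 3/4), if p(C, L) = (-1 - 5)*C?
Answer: -30 + 3*I*√2 ≈ -30.0 + 4.2426*I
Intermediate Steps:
p(C, L) = -6*C
I(Q, W) = 2*I*√2 (I(Q, W) = √(-8) = 2*I*√2)
p(5, -2) + I(1, 4)*(6/8 + 3/4) = -6*5 + (2*I*√2)*(6/8 + 3/4) = -30 + (2*I*√2)*(6*(⅛) + 3*(¼)) = -30 + (2*I*√2)*(¾ + ¾) = -30 + (2*I*√2)*(3/2) = -30 + 3*I*√2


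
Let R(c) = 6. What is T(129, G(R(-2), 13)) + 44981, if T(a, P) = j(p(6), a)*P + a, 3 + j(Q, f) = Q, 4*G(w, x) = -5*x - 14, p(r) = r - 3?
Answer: 45110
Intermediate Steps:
p(r) = -3 + r
G(w, x) = -7/2 - 5*x/4 (G(w, x) = (-5*x - 14)/4 = (-14 - 5*x)/4 = -7/2 - 5*x/4)
j(Q, f) = -3 + Q
T(a, P) = a (T(a, P) = (-3 + (-3 + 6))*P + a = (-3 + 3)*P + a = 0*P + a = 0 + a = a)
T(129, G(R(-2), 13)) + 44981 = 129 + 44981 = 45110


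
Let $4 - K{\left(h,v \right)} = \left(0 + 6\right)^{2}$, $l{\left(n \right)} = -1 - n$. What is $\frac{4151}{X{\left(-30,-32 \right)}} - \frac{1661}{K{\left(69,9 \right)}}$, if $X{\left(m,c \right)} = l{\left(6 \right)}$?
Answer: $- \frac{17315}{32} \approx -541.09$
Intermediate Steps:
$X{\left(m,c \right)} = -7$ ($X{\left(m,c \right)} = -1 - 6 = -7$)
$K{\left(h,v \right)} = -32$ ($K{\left(h,v \right)} = 4 - \left(0 + 6\right)^{2} = 4 - 6^{2} = 4 - 36 = -32$)
$\frac{4151}{X{\left(-30,-32 \right)}} - \frac{1661}{K{\left(69,9 \right)}} = \frac{4151}{-7} - \frac{1661}{-32} = 4151 \left(- \frac{1}{7}\right) - - \frac{1661}{32} = -593 + \frac{1661}{32} = - \frac{17315}{32}$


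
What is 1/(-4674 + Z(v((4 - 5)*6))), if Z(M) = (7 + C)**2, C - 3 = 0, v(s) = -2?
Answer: -1/4574 ≈ -0.00021863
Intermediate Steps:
C = 3 (C = 3 + 0 = 3)
Z(M) = 100 (Z(M) = (7 + 3)**2 = 10**2 = 100)
1/(-4674 + Z(v((4 - 5)*6))) = 1/(-4674 + 100) = 1/(-4574) = -1/4574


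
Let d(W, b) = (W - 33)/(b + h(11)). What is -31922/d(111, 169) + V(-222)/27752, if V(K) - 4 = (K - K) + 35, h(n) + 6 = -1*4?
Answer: -23476332109/360776 ≈ -65072.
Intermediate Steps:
h(n) = -10 (h(n) = -6 - 1*4 = -6 - 4 = -10)
d(W, b) = (-33 + W)/(-10 + b) (d(W, b) = (W - 33)/(b - 10) = (-33 + W)/(-10 + b))
V(K) = 39 (V(K) = 4 + ((K - K) + 35) = 4 + (0 + 35) = 4 + 35 = 39)
-31922/d(111, 169) + V(-222)/27752 = -31922*(-10 + 169)/(-33 + 111) + 39/27752 = -31922/(78/159) + 39*(1/27752) = -31922/((1/159)*78) + 39/27752 = -31922/26/53 + 39/27752 = -31922*53/26 + 39/27752 = -845933/13 + 39/27752 = -23476332109/360776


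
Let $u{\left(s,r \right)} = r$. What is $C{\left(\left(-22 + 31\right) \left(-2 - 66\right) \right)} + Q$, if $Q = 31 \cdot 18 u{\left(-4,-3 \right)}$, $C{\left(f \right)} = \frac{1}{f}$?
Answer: $- \frac{1024489}{612} \approx -1674.0$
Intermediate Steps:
$Q = -1674$ ($Q = 31 \cdot 18 \left(-3\right) = 558 \left(-3\right) = -1674$)
$C{\left(\left(-22 + 31\right) \left(-2 - 66\right) \right)} + Q = \frac{1}{\left(-22 + 31\right) \left(-2 - 66\right)} - 1674 = \frac{1}{9 \left(-68\right)} - 1674 = \frac{1}{-612} - 1674 = - \frac{1}{612} - 1674 = - \frac{1024489}{612}$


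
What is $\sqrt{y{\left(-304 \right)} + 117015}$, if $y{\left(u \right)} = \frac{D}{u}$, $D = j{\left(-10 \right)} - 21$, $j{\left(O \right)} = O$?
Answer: $\frac{\sqrt{675879229}}{76} \approx 342.07$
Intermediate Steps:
$D = -31$ ($D = -10 - 21 = -31$)
$y{\left(u \right)} = - \frac{31}{u}$
$\sqrt{y{\left(-304 \right)} + 117015} = \sqrt{- \frac{31}{-304} + 117015} = \sqrt{\left(-31\right) \left(- \frac{1}{304}\right) + 117015} = \sqrt{\frac{31}{304} + 117015} = \sqrt{\frac{35572591}{304}} = \frac{\sqrt{675879229}}{76}$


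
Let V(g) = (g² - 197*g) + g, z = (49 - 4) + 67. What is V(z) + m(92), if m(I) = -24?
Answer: -9432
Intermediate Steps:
z = 112 (z = 45 + 67 = 112)
V(g) = g² - 196*g
V(z) + m(92) = 112*(-196 + 112) - 24 = 112*(-84) - 24 = -9408 - 24 = -9432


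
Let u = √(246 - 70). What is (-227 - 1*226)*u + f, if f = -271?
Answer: -271 - 1812*√11 ≈ -6280.7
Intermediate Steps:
u = 4*√11 (u = √176 = 4*√11 ≈ 13.266)
(-227 - 1*226)*u + f = (-227 - 1*226)*(4*√11) - 271 = (-227 - 226)*(4*√11) - 271 = -1812*√11 - 271 = -271 - 1812*√11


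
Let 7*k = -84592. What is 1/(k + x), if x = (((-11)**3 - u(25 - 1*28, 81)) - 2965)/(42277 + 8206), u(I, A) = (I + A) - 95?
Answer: -353381/4270487889 ≈ -8.2750e-5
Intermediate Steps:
k = -84592/7 (k = (1/7)*(-84592) = -84592/7 ≈ -12085.)
u(I, A) = -95 + A + I (u(I, A) = (A + I) - 95 = -95 + A + I)
x = -4279/50483 (x = (((-11)**3 - (-95 + 81 + (25 - 1*28))) - 2965)/(42277 + 8206) = ((-1331 - (-95 + 81 + (25 - 28))) - 2965)/50483 = ((-1331 - (-95 + 81 - 3)) - 2965)*(1/50483) = ((-1331 - 1*(-17)) - 2965)*(1/50483) = ((-1331 + 17) - 2965)*(1/50483) = (-1314 - 2965)*(1/50483) = -4279*1/50483 = -4279/50483 ≈ -0.084761)
1/(k + x) = 1/(-84592/7 - 4279/50483) = 1/(-4270487889/353381) = -353381/4270487889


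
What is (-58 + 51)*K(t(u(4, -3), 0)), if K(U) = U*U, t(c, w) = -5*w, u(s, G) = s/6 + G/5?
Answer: 0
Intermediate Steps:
u(s, G) = G/5 + s/6 (u(s, G) = s*(⅙) + G*(⅕) = s/6 + G/5 = G/5 + s/6)
K(U) = U²
(-58 + 51)*K(t(u(4, -3), 0)) = (-58 + 51)*(-5*0)² = -7*0² = -7*0 = 0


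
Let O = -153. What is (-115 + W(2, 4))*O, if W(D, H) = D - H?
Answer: 17901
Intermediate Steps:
(-115 + W(2, 4))*O = (-115 + (2 - 1*4))*(-153) = (-115 + (2 - 4))*(-153) = (-115 - 2)*(-153) = -117*(-153) = 17901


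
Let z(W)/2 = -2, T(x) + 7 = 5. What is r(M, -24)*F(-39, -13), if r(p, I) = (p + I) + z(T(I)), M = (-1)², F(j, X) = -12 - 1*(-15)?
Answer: -81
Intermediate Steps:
T(x) = -2 (T(x) = -7 + 5 = -2)
z(W) = -4 (z(W) = 2*(-2) = -4)
F(j, X) = 3 (F(j, X) = -12 + 15 = 3)
M = 1
r(p, I) = -4 + I + p (r(p, I) = (p + I) - 4 = (I + p) - 4 = -4 + I + p)
r(M, -24)*F(-39, -13) = (-4 - 24 + 1)*3 = -27*3 = -81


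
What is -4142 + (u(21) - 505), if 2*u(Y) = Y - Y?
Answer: -4647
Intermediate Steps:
u(Y) = 0 (u(Y) = (Y - Y)/2 = (½)*0 = 0)
-4142 + (u(21) - 505) = -4142 + (0 - 505) = -4142 - 505 = -4647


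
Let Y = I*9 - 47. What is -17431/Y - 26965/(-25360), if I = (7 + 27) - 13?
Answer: -43822113/360112 ≈ -121.69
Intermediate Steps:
I = 21 (I = 34 - 13 = 21)
Y = 142 (Y = 21*9 - 47 = 189 - 47 = 142)
-17431/Y - 26965/(-25360) = -17431/142 - 26965/(-25360) = -17431*1/142 - 26965*(-1/25360) = -17431/142 + 5393/5072 = -43822113/360112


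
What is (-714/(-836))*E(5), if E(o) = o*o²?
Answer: 44625/418 ≈ 106.76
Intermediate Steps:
E(o) = o³
(-714/(-836))*E(5) = -714/(-836)*5³ = -714*(-1/836)*125 = (357/418)*125 = 44625/418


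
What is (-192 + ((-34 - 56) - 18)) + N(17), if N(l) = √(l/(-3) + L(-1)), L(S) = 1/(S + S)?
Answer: -300 + I*√222/6 ≈ -300.0 + 2.4833*I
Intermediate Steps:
L(S) = 1/(2*S)
N(l) = √(-½ - l/3) (N(l) = √(l/(-3) + (½)/(-1)) = √(l*(-⅓) + (½)*(-1)) = √(-l/3 - ½) = √(-½ - l/3))
(-192 + ((-34 - 56) - 18)) + N(17) = (-192 + ((-34 - 56) - 18)) + √(-18 - 12*17)/6 = (-192 + (-90 - 18)) + √(-18 - 204)/6 = (-192 - 108) + √(-222)/6 = -300 + (I*√222)/6 = -300 + I*√222/6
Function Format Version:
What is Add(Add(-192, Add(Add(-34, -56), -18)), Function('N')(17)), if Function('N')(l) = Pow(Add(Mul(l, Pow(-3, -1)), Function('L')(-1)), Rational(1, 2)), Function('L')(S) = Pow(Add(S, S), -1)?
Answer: Add(-300, Mul(Rational(1, 6), I, Pow(222, Rational(1, 2)))) ≈ Add(-300.00, Mul(2.4833, I))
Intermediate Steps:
Function('L')(S) = Mul(Rational(1, 2), Pow(S, -1)) (Function('L')(S) = Pow(Mul(2, S), -1) = Mul(Rational(1, 2), Pow(S, -1)))
Function('N')(l) = Pow(Add(Rational(-1, 2), Mul(Rational(-1, 3), l)), Rational(1, 2)) (Function('N')(l) = Pow(Add(Mul(l, Pow(-3, -1)), Mul(Rational(1, 2), Pow(-1, -1))), Rational(1, 2)) = Pow(Add(Mul(l, Rational(-1, 3)), Mul(Rational(1, 2), -1)), Rational(1, 2)) = Pow(Add(Mul(Rational(-1, 3), l), Rational(-1, 2)), Rational(1, 2)) = Pow(Add(Rational(-1, 2), Mul(Rational(-1, 3), l)), Rational(1, 2)))
Add(Add(-192, Add(Add(-34, -56), -18)), Function('N')(17)) = Add(Add(-192, Add(Add(-34, -56), -18)), Mul(Rational(1, 6), Pow(Add(-18, Mul(-12, 17)), Rational(1, 2)))) = Add(Add(-192, Add(-90, -18)), Mul(Rational(1, 6), Pow(Add(-18, -204), Rational(1, 2)))) = Add(Add(-192, -108), Mul(Rational(1, 6), Pow(-222, Rational(1, 2)))) = Add(-300, Mul(Rational(1, 6), Mul(I, Pow(222, Rational(1, 2))))) = Add(-300, Mul(Rational(1, 6), I, Pow(222, Rational(1, 2))))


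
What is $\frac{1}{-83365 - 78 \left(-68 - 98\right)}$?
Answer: $- \frac{1}{70417} \approx -1.4201 \cdot 10^{-5}$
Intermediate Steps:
$\frac{1}{-83365 - 78 \left(-68 - 98\right)} = \frac{1}{-83365 - -12948} = \frac{1}{-83365 + 12948} = \frac{1}{-70417} = - \frac{1}{70417}$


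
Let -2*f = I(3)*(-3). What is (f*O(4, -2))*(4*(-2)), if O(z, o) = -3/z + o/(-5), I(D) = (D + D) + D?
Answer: 189/5 ≈ 37.800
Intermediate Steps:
I(D) = 3*D (I(D) = 2*D + D = 3*D)
O(z, o) = -3/z - o/5 (O(z, o) = -3/z + o*(-⅕) = -3/z - o/5)
f = 27/2 (f = -3*3*(-3)/2 = -9*(-3)/2 = -½*(-27) = 27/2 ≈ 13.500)
(f*O(4, -2))*(4*(-2)) = (27*(-3/4 - ⅕*(-2))/2)*(4*(-2)) = (27*(-3*¼ + ⅖)/2)*(-8) = (27*(-¾ + ⅖)/2)*(-8) = ((27/2)*(-7/20))*(-8) = -189/40*(-8) = 189/5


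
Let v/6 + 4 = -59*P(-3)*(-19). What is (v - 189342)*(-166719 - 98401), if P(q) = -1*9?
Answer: 66253488000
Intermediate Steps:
P(q) = -9
v = -60558 (v = -24 + 6*(-59*(-9)*(-19)) = -24 + 6*(531*(-19)) = -24 + 6*(-10089) = -24 - 60534 = -60558)
(v - 189342)*(-166719 - 98401) = (-60558 - 189342)*(-166719 - 98401) = -249900*(-265120) = 66253488000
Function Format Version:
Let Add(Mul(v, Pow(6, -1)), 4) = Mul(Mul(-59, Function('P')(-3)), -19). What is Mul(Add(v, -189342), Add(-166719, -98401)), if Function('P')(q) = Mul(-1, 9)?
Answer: 66253488000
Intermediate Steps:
Function('P')(q) = -9
v = -60558 (v = Add(-24, Mul(6, Mul(Mul(-59, -9), -19))) = Add(-24, Mul(6, Mul(531, -19))) = Add(-24, Mul(6, -10089)) = Add(-24, -60534) = -60558)
Mul(Add(v, -189342), Add(-166719, -98401)) = Mul(Add(-60558, -189342), Add(-166719, -98401)) = Mul(-249900, -265120) = 66253488000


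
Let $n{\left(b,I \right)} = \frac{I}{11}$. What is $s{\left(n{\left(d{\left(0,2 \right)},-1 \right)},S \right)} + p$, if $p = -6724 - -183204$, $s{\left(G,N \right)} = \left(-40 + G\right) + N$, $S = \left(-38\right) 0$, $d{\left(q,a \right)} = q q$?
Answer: $\frac{1940839}{11} \approx 1.7644 \cdot 10^{5}$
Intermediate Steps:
$d{\left(q,a \right)} = q^{2}$
$n{\left(b,I \right)} = \frac{I}{11}$ ($n{\left(b,I \right)} = I \frac{1}{11} = \frac{I}{11}$)
$S = 0$
$s{\left(G,N \right)} = -40 + G + N$
$p = 176480$ ($p = -6724 + 183204 = 176480$)
$s{\left(n{\left(d{\left(0,2 \right)},-1 \right)},S \right)} + p = \left(-40 + \frac{1}{11} \left(-1\right) + 0\right) + 176480 = \left(-40 - \frac{1}{11} + 0\right) + 176480 = - \frac{441}{11} + 176480 = \frac{1940839}{11}$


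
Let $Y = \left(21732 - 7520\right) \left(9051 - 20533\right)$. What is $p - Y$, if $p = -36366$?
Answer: $163145818$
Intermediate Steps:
$Y = -163182184$ ($Y = 14212 \left(-11482\right) = -163182184$)
$p - Y = -36366 - -163182184 = -36366 + 163182184 = 163145818$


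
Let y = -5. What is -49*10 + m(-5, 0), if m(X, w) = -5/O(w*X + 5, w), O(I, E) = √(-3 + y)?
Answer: -490 + 5*I*√2/4 ≈ -490.0 + 1.7678*I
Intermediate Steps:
O(I, E) = 2*I*√2 (O(I, E) = √(-3 - 5) = √(-8) = 2*I*√2)
m(X, w) = 5*I*√2/4 (m(X, w) = -5*(-I*√2/4) = -(-5)*I*√2/4 = 5*I*√2/4)
-49*10 + m(-5, 0) = -49*10 + 5*I*√2/4 = -490 + 5*I*√2/4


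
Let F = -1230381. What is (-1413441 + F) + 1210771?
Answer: -1433051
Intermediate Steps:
(-1413441 + F) + 1210771 = (-1413441 - 1230381) + 1210771 = -2643822 + 1210771 = -1433051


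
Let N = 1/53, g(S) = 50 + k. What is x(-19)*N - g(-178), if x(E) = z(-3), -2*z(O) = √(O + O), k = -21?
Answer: -29 - I*√6/106 ≈ -29.0 - 0.023108*I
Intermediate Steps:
z(O) = -√2*√O/2 (z(O) = -√(O + O)/2 = -√2*√O/2)
x(E) = -I*√6/2 (x(E) = -√2*√(-3)/2 = -√2*I*√3/2 = -I*√6/2)
g(S) = 29 (g(S) = 50 - 21 = 29)
N = 1/53 ≈ 0.018868
x(-19)*N - g(-178) = -I*√6/2*(1/53) - 1*29 = -I*√6/106 - 29 = -29 - I*√6/106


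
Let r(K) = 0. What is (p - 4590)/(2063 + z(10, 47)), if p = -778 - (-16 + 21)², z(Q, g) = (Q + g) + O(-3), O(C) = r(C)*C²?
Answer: -5393/2120 ≈ -2.5439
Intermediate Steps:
O(C) = 0 (O(C) = 0*C² = 0)
z(Q, g) = Q + g (z(Q, g) = (Q + g) + 0 = Q + g)
p = -803 (p = -778 - 1*5² = -778 - 1*25 = -778 - 25 = -803)
(p - 4590)/(2063 + z(10, 47)) = (-803 - 4590)/(2063 + (10 + 47)) = -5393/(2063 + 57) = -5393/2120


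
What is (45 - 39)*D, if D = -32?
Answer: -192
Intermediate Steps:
(45 - 39)*D = (45 - 39)*(-32) = 6*(-32) = -192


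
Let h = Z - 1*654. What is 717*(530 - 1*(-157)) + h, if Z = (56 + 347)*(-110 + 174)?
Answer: 517717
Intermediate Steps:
Z = 25792 (Z = 403*64 = 25792)
h = 25138 (h = 25792 - 1*654 = 25792 - 654 = 25138)
717*(530 - 1*(-157)) + h = 717*(530 - 1*(-157)) + 25138 = 717*(530 + 157) + 25138 = 717*687 + 25138 = 492579 + 25138 = 517717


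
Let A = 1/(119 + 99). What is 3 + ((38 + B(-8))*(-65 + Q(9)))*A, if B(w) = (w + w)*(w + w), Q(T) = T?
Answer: -7905/109 ≈ -72.523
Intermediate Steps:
A = 1/218 ≈ 0.0045872
B(w) = 4*w² (B(w) = (2*w)*(2*w) = 4*w²)
3 + ((38 + B(-8))*(-65 + Q(9)))*A = 3 + ((38 + 4*(-8)²)*(-65 + 9))*(1/218) = 3 + ((38 + 4*64)*(-56))*(1/218) = 3 + ((38 + 256)*(-56))*(1/218) = 3 + (294*(-56))*(1/218) = 3 - 16464*1/218 = 3 - 8232/109 = -7905/109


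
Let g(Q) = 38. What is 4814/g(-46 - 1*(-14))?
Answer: 2407/19 ≈ 126.68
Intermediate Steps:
4814/g(-46 - 1*(-14)) = 4814/38 = 4814*(1/38) = 2407/19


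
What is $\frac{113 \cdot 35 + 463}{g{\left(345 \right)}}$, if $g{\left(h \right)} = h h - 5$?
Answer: $\frac{2209}{59510} \approx 0.03712$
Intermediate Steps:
$g{\left(h \right)} = -5 + h^{2}$ ($g{\left(h \right)} = h^{2} - 5 = -5 + h^{2}$)
$\frac{113 \cdot 35 + 463}{g{\left(345 \right)}} = \frac{113 \cdot 35 + 463}{-5 + 345^{2}} = \frac{3955 + 463}{-5 + 119025} = \frac{4418}{119020} = 4418 \cdot \frac{1}{119020} = \frac{2209}{59510}$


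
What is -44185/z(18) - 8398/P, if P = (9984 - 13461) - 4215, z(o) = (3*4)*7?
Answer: -28263799/53844 ≈ -524.92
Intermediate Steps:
z(o) = 84 (z(o) = 12*7 = 84)
P = -7692 (P = -3477 - 4215 = -7692)
-44185/z(18) - 8398/P = -44185/84 - 8398/(-7692) = -44185*1/84 - 8398*(-1/7692) = -44185/84 + 4199/3846 = -28263799/53844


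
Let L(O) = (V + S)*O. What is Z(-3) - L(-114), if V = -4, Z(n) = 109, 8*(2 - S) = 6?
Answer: -409/2 ≈ -204.50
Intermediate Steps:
S = 5/4 (S = 2 - 1/8*6 = 2 - 3/4 = 5/4 ≈ 1.2500)
L(O) = -11*O/4 (L(O) = (-4 + 5/4)*O = -11*O/4)
Z(-3) - L(-114) = 109 - (-11)*(-114)/4 = 109 - 1*627/2 = 109 - 627/2 = -409/2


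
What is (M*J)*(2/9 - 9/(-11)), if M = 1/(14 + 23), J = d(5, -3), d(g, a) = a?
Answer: -103/1221 ≈ -0.084357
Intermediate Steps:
J = -3
M = 1/37 ≈ 0.027027
(M*J)*(2/9 - 9/(-11)) = ((1/37)*(-3))*(2/9 - 9/(-11)) = -3*(2*(⅑) - 9*(-1/11))/37 = -3*(2/9 + 9/11)/37 = -3/37*103/99 = -103/1221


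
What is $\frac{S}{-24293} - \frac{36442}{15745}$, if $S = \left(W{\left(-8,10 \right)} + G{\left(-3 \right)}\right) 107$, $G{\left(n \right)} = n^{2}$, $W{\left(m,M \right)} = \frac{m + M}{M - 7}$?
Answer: $- \frac{2704713253}{1147479855} \approx -2.3571$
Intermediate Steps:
$W{\left(m,M \right)} = \frac{M + m}{-7 + M}$
$S = \frac{3103}{3}$ ($S = \left(\frac{10 - 8}{-7 + 10} + \left(-3\right)^{2}\right) 107 = \left(\frac{1}{3} \cdot 2 + 9\right) 107 = \left(\frac{2}{3} + 9\right) 107 = \frac{29}{3} \cdot 107 = \frac{3103}{3} \approx 1034.3$)
$\frac{S}{-24293} - \frac{36442}{15745} = \frac{3103}{3 \left(-24293\right)} - \frac{36442}{15745} = \frac{3103}{3} \left(- \frac{1}{24293}\right) - \frac{36442}{15745} = - \frac{3103}{72879} - \frac{36442}{15745} = - \frac{2704713253}{1147479855}$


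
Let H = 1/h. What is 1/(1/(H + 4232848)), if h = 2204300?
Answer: 9330466846401/2204300 ≈ 4.2328e+6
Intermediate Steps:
H = 1/2204300 ≈ 4.5366e-7
1/(1/(H + 4232848)) = 1/(1/(1/2204300 + 4232848)) = 1/(1/(9330466846401/2204300)) = 1/(2204300/9330466846401) = 9330466846401/2204300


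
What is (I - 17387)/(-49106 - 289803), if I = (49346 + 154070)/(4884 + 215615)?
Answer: 3833612697/74729095591 ≈ 0.051300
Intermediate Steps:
I = 203416/220499 ≈ 0.92253
(I - 17387)/(-49106 - 289803) = (203416/220499 - 17387)/(-49106 - 289803) = -3833612697/220499/(-338909) = -3833612697/220499*(-1/338909) = 3833612697/74729095591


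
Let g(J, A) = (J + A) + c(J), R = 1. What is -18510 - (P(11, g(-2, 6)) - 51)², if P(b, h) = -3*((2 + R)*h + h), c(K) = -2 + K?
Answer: -21111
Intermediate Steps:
g(J, A) = -2 + A + 2*J (g(J, A) = (J + A) + (-2 + J) = (A + J) + (-2 + J) = -2 + A + 2*J)
P(b, h) = -12*h (P(b, h) = -3*((2 + 1)*h + h) = -3*(3*h + h) = -12*h)
-18510 - (P(11, g(-2, 6)) - 51)² = -18510 - (-12*(-2 + 6 + 2*(-2)) - 51)² = -18510 - (-12*(-2 + 6 - 4) - 51)² = -18510 - (-12*0 - 51)² = -18510 - (0 - 51)² = -18510 - 1*(-51)² = -18510 - 1*2601 = -18510 - 2601 = -21111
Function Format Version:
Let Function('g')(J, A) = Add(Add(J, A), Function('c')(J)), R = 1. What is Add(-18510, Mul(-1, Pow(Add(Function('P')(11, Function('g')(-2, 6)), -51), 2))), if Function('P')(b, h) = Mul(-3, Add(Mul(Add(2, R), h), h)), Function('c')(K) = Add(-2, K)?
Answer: -21111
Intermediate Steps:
Function('g')(J, A) = Add(-2, A, Mul(2, J)) (Function('g')(J, A) = Add(Add(J, A), Add(-2, J)) = Add(Add(A, J), Add(-2, J)) = Add(-2, A, Mul(2, J)))
Function('P')(b, h) = Mul(-12, h) (Function('P')(b, h) = Mul(-3, Add(Mul(Add(2, 1), h), h)) = Mul(-3, Add(Mul(3, h), h)) = Mul(-3, Mul(4, h)) = Mul(-12, h))
Add(-18510, Mul(-1, Pow(Add(Function('P')(11, Function('g')(-2, 6)), -51), 2))) = Add(-18510, Mul(-1, Pow(Add(Mul(-12, Add(-2, 6, Mul(2, -2))), -51), 2))) = Add(-18510, Mul(-1, Pow(Add(Mul(-12, Add(-2, 6, -4)), -51), 2))) = Add(-18510, Mul(-1, Pow(Add(Mul(-12, 0), -51), 2))) = Add(-18510, Mul(-1, Pow(Add(0, -51), 2))) = Add(-18510, Mul(-1, Pow(-51, 2))) = Add(-18510, Mul(-1, 2601)) = Add(-18510, -2601) = -21111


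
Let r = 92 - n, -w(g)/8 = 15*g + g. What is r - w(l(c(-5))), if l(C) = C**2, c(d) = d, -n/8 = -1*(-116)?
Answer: 4220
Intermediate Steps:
n = -928 (n = -(-8)*(-116) = -8*116 = -928)
w(g) = -128*g (w(g) = -8*(15*g + g) = -128*g)
r = 1020 (r = 92 - 1*(-928) = 92 + 928 = 1020)
r - w(l(c(-5))) = 1020 - (-128)*(-5)**2 = 1020 - (-128)*25 = 1020 - 1*(-3200) = 1020 + 3200 = 4220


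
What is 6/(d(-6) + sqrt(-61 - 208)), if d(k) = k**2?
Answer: 216/1565 - 6*I*sqrt(269)/1565 ≈ 0.13802 - 0.06288*I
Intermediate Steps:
6/(d(-6) + sqrt(-61 - 208)) = 6/((-6)**2 + sqrt(-61 - 208)) = 6/(36 + sqrt(-269)) = 6/(36 + I*sqrt(269))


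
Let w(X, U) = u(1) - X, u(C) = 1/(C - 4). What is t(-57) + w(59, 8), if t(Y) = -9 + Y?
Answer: -376/3 ≈ -125.33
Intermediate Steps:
u(C) = 1/(-4 + C)
w(X, U) = -⅓ - X (w(X, U) = 1/(-4 + 1) - X = 1/(-3) - X = -⅓ - X)
t(-57) + w(59, 8) = (-9 - 57) + (-⅓ - 1*59) = -66 + (-⅓ - 59) = -66 - 178/3 = -376/3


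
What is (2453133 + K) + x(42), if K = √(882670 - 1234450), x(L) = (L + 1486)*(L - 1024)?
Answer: 952637 + 2*I*√87945 ≈ 9.5264e+5 + 593.11*I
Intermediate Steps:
x(L) = (-1024 + L)*(1486 + L) (x(L) = (1486 + L)*(-1024 + L) = (-1024 + L)*(1486 + L))
K = 2*I*√87945 (K = √(-351780) = 2*I*√87945 ≈ 593.11*I)
(2453133 + K) + x(42) = (2453133 + 2*I*√87945) + (-1521664 + 42² + 462*42) = (2453133 + 2*I*√87945) + (-1521664 + 1764 + 19404) = (2453133 + 2*I*√87945) - 1500496 = 952637 + 2*I*√87945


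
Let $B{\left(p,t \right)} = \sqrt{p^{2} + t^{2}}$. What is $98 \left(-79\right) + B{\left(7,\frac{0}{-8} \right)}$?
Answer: $-7735$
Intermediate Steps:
$98 \left(-79\right) + B{\left(7,\frac{0}{-8} \right)} = 98 \left(-79\right) + \sqrt{7^{2} + \left(\frac{0}{-8}\right)^{2}} = -7742 + \sqrt{49 + \left(0 \left(- \frac{1}{8}\right)\right)^{2}} = -7742 + \sqrt{49 + 0^{2}} = -7742 + \sqrt{49 + 0} = -7742 + \sqrt{49} = -7742 + 7 = -7735$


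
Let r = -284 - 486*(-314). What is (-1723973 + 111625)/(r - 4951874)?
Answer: 806174/2399777 ≈ 0.33594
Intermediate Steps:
r = 152320 (r = -284 + 152604 = 152320)
(-1723973 + 111625)/(r - 4951874) = (-1723973 + 111625)/(152320 - 4951874) = -1612348/(-4799554) = -1612348*(-1/4799554) = 806174/2399777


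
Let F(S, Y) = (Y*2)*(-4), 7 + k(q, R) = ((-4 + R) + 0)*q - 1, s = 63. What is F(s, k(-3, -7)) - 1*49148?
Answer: -49348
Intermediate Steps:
k(q, R) = -8 + q*(-4 + R) (k(q, R) = -7 + (((-4 + R) + 0)*q - 1) = -7 + ((-4 + R)*q - 1) = -7 + (q*(-4 + R) - 1) = -7 + (-1 + q*(-4 + R)) = -8 + q*(-4 + R))
F(S, Y) = -8*Y (F(S, Y) = (2*Y)*(-4) = -8*Y)
F(s, k(-3, -7)) - 1*49148 = -8*(-8 - 4*(-3) - 7*(-3)) - 1*49148 = -8*(-8 + 12 + 21) - 49148 = -8*25 - 49148 = -200 - 49148 = -49348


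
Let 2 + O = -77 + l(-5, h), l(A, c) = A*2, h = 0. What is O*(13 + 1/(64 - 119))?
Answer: -63546/55 ≈ -1155.4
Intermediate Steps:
l(A, c) = 2*A
O = -89 (O = -2 + (-77 + 2*(-5)) = -2 + (-77 - 10) = -2 - 87 = -89)
O*(13 + 1/(64 - 119)) = -89*(13 + 1/(64 - 119)) = -89*(13 + 1/(-55)) = -89*(13 - 1/55) = -89*714/55 = -63546/55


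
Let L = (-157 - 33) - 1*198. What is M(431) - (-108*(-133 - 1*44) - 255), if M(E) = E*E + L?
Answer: 166512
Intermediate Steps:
L = -388 (L = -190 - 198 = -388)
M(E) = -388 + E² (M(E) = E*E - 388 = E² - 388 = -388 + E²)
M(431) - (-108*(-133 - 1*44) - 255) = (-388 + 431²) - (-108*(-133 - 1*44) - 255) = (-388 + 185761) - (-108*(-133 - 44) - 255) = 185373 - (-108*(-177) - 255) = 185373 - (19116 - 255) = 185373 - 1*18861 = 185373 - 18861 = 166512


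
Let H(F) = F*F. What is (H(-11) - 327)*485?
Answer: -99910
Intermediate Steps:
H(F) = F²
(H(-11) - 327)*485 = ((-11)² - 327)*485 = (121 - 327)*485 = -206*485 = -99910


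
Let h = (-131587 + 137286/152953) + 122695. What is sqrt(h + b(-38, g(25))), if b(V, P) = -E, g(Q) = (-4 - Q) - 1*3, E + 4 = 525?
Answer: I*sqrt(220192561721759)/152953 ≈ 97.016*I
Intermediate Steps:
E = 521 (E = -4 + 525 = 521)
g(Q) = -7 - Q (g(Q) = (-4 - Q) - 3 = -7 - Q)
b(V, P) = -521 (b(V, P) = -1*521 = -521)
h = -1359920790/152953 (h = (-131587 + 137286*(1/152953)) + 122695 = (-131587 + 137286/152953) + 122695 = -20126489125/152953 + 122695 = -1359920790/152953 ≈ -8891.1)
sqrt(h + b(-38, g(25))) = sqrt(-1359920790/152953 - 521) = sqrt(-1439609303/152953) = I*sqrt(220192561721759)/152953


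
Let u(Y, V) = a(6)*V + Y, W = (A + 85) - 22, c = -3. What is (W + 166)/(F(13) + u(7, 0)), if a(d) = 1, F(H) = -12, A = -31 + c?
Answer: -39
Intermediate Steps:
A = -34 (A = -31 - 3 = -34)
W = 29 (W = (-34 + 85) - 22 = 51 - 22 = 29)
u(Y, V) = V + Y (u(Y, V) = 1*V + Y = V + Y)
(W + 166)/(F(13) + u(7, 0)) = (29 + 166)/(-12 + (0 + 7)) = 195/(-12 + 7) = 195/(-5) = 195*(-⅕) = -39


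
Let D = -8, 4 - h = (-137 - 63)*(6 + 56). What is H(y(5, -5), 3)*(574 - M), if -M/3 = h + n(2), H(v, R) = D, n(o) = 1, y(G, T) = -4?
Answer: -302312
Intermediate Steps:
h = 12404 (h = 4 - (-137 - 63)*(6 + 56) = 4 - (-200)*62 = 4 - 1*(-12400) = 4 + 12400 = 12404)
H(v, R) = -8
M = -37215 (M = -3*(12404 + 1) = -3*12405 = -37215)
H(y(5, -5), 3)*(574 - M) = -8*(574 - 1*(-37215)) = -8*(574 + 37215) = -8*37789 = -302312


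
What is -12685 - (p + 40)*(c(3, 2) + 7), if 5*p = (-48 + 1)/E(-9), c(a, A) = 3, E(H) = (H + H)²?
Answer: -2119723/162 ≈ -13085.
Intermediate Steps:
E(H) = 4*H² (E(H) = (2*H)² = 4*H²)
p = -47/1620 (p = ((-48 + 1)/((4*(-9)²)))/5 = (-47/(4*81))/5 = (-47/324)/5 = (-47*1/324)/5 = (⅕)*(-47/324) = -47/1620 ≈ -0.029012)
-12685 - (p + 40)*(c(3, 2) + 7) = -12685 - (-47/1620 + 40)*(3 + 7) = -12685 - 64753*10/1620 = -12685 - 1*64753/162 = -12685 - 64753/162 = -2119723/162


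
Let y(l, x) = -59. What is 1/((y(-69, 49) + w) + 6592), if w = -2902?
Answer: 1/3631 ≈ 0.00027541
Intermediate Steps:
1/((y(-69, 49) + w) + 6592) = 1/((-59 - 2902) + 6592) = 1/(-2961 + 6592) = 1/3631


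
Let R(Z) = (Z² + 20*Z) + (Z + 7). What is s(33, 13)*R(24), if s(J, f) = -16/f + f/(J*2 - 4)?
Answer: -894601/806 ≈ -1109.9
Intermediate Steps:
s(J, f) = -16/f + f/(-4 + 2*J) (s(J, f) = -16/f + f/(2*J - 4) = -16/f + f/(-4 + 2*J))
R(Z) = 7 + Z² + 21*Z (R(Z) = (Z² + 20*Z) + (7 + Z) = 7 + Z² + 21*Z)
s(33, 13)*R(24) = ((½)*(64 + 13² - 32*33)/(13*(-2 + 33)))*(7 + 24² + 21*24) = ((½)*(1/13)*(64 + 169 - 1056)/31)*(7 + 576 + 504) = ((½)*(1/13)*(1/31)*(-823))*1087 = -823/806*1087 = -894601/806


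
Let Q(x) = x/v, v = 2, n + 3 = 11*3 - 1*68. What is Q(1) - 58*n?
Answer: 4409/2 ≈ 2204.5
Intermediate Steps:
n = -38 (n = -3 + (11*3 - 1*68) = -3 + (33 - 68) = -3 - 35 = -38)
Q(x) = x/2
Q(1) - 58*n = (½)*1 - 58*(-38) = ½ + 2204 = 4409/2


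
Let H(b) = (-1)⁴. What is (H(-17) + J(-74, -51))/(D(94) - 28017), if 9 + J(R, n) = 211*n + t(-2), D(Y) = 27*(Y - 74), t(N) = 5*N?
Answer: 3593/9159 ≈ 0.39229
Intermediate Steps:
H(b) = 1
D(Y) = -1998 + 27*Y (D(Y) = 27*(-74 + Y) = -1998 + 27*Y)
J(R, n) = -19 + 211*n (J(R, n) = -9 + (211*n + 5*(-2)) = -9 + (211*n - 10) = -9 + (-10 + 211*n) = -19 + 211*n)
(H(-17) + J(-74, -51))/(D(94) - 28017) = (1 + (-19 + 211*(-51)))/((-1998 + 27*94) - 28017) = (1 + (-19 - 10761))/((-1998 + 2538) - 28017) = (1 - 10780)/(540 - 28017) = -10779/(-27477) = -10779*(-1/27477) = 3593/9159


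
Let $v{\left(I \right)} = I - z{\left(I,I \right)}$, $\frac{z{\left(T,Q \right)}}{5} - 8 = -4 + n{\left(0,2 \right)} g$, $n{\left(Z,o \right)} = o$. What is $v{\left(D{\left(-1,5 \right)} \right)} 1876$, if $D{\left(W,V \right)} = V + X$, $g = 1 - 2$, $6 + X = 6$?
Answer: $-9380$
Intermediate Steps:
$X = 0$ ($X = -6 + 6 = 0$)
$g = -1$ ($g = 1 - 2 = -1$)
$D{\left(W,V \right)} = V$ ($D{\left(W,V \right)} = V + 0 = V$)
$z{\left(T,Q \right)} = 10$ ($z{\left(T,Q \right)} = 40 + 5 \left(-4 + 2 \left(-1\right)\right) = 40 + 5 \left(-4 - 2\right) = 40 + 5 \left(-6\right) = 40 - 30 = 10$)
$v{\left(I \right)} = -10 + I$ ($v{\left(I \right)} = I - 10 = -10 + I$)
$v{\left(D{\left(-1,5 \right)} \right)} 1876 = \left(-10 + 5\right) 1876 = \left(-5\right) 1876 = -9380$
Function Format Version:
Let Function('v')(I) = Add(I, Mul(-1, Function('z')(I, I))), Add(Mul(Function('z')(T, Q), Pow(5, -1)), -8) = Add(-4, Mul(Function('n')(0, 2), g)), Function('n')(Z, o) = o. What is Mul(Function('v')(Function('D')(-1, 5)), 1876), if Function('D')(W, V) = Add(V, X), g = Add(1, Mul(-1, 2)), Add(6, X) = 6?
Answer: -9380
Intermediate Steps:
X = 0 (X = Add(-6, 6) = 0)
g = -1 (g = Add(1, -2) = -1)
Function('D')(W, V) = V (Function('D')(W, V) = Add(V, 0) = V)
Function('z')(T, Q) = 10 (Function('z')(T, Q) = Add(40, Mul(5, Add(-4, Mul(2, -1)))) = Add(40, Mul(5, Add(-4, -2))) = Add(40, Mul(5, -6)) = Add(40, -30) = 10)
Function('v')(I) = Add(-10, I) (Function('v')(I) = Add(I, Mul(-1, 10)) = Add(I, -10) = Add(-10, I))
Mul(Function('v')(Function('D')(-1, 5)), 1876) = Mul(Add(-10, 5), 1876) = Mul(-5, 1876) = -9380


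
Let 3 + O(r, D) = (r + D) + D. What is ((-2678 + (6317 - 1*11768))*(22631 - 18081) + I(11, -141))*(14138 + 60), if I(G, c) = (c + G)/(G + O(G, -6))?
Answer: -3675986858440/7 ≈ -5.2514e+11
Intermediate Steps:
O(r, D) = -3 + r + 2*D (O(r, D) = -3 + ((r + D) + D) = -3 + ((D + r) + D) = -3 + (r + 2*D) = -3 + r + 2*D)
I(G, c) = (G + c)/(-15 + 2*G) (I(G, c) = (c + G)/(G + (-3 + G + 2*(-6))) = (G + c)/(G + (-3 + G - 12)) = (G + c)/(G + (-15 + G)) = (G + c)/(-15 + 2*G))
((-2678 + (6317 - 1*11768))*(22631 - 18081) + I(11, -141))*(14138 + 60) = ((-2678 + (6317 - 1*11768))*(22631 - 18081) + (11 - 141)/(-15 + 2*11))*(14138 + 60) = ((-2678 + (6317 - 11768))*4550 - 130/(-15 + 22))*14198 = ((-2678 - 5451)*4550 - 130/7)*14198 = (-8129*4550 + (⅐)*(-130))*14198 = (-36986950 - 130/7)*14198 = -258908780/7*14198 = -3675986858440/7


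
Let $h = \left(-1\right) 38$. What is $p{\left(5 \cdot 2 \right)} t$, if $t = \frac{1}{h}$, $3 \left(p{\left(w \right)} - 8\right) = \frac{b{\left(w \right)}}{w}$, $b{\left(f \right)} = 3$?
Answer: $- \frac{81}{380} \approx -0.21316$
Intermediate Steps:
$h = -38$
$p{\left(w \right)} = 8 + \frac{1}{w}$ ($p{\left(w \right)} = 8 + \frac{3 \frac{1}{w}}{3} = 8 + \frac{1}{w}$)
$t = - \frac{1}{38}$ ($t = \frac{1}{-38} = - \frac{1}{38} \approx -0.026316$)
$p{\left(5 \cdot 2 \right)} t = \left(8 + \frac{1}{5 \cdot 2}\right) \left(- \frac{1}{38}\right) = \left(8 + \frac{1}{10}\right) \left(- \frac{1}{38}\right) = \frac{81}{10} \left(- \frac{1}{38}\right) = - \frac{81}{380}$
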